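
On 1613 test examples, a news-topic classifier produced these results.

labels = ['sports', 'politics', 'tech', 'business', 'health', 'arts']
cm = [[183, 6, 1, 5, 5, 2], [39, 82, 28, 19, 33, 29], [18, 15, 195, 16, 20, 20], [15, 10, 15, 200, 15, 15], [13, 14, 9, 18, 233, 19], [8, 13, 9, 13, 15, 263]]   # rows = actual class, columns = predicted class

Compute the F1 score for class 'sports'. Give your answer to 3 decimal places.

Take TP from the diagonal, FP from the rest of the 'sports' prediction marginal, FN from the rest of the 'sports' actual marginal.
F1 score = 2·TP/(2·TP+FP+FN).
sports: TP=183, FP=39+18+15+13+8=93, FN=6+1+5+5+2=19 → 366/478 = 0.7657

0.766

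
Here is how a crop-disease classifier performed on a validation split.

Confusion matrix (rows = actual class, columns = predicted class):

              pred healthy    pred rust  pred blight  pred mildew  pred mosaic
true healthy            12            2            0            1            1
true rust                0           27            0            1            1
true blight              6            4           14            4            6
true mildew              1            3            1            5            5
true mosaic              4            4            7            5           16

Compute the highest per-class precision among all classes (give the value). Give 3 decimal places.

0.675

Per-class precision (TP/(TP+FP)):
  healthy: TP=12, FP=0+6+1+4=11 → 12/23 = 0.5217
  rust: TP=27, FP=2+4+3+4=13 → 27/40 = 0.6750
  blight: TP=14, FP=0+0+1+7=8 → 14/22 = 0.6364
  mildew: TP=5, FP=1+1+4+5=11 → 5/16 = 0.3125
  mosaic: TP=16, FP=1+1+6+5=13 → 16/29 = 0.5517
Highest is class 'rust' with precision = 0.675.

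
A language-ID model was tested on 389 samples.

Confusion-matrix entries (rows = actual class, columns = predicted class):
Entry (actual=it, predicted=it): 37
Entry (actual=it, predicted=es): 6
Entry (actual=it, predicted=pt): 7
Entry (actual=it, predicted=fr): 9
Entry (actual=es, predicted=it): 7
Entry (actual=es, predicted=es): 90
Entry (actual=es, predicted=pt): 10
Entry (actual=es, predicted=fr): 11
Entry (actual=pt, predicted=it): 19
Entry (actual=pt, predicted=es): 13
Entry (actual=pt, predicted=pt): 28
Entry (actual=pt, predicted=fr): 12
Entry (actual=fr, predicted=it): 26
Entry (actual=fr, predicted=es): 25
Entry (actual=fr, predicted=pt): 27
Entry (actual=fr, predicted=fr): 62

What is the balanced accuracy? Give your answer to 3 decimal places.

0.555

Balanced accuracy = mean of per-class recall.
  it: recall = 37/59 = 0.6271
  es: recall = 90/118 = 0.7627
  pt: recall = 28/72 = 0.3889
  fr: recall = 62/140 = 0.4429
Mean = (0.6271 + 0.7627 + 0.3889 + 0.4429) / 4 = 0.555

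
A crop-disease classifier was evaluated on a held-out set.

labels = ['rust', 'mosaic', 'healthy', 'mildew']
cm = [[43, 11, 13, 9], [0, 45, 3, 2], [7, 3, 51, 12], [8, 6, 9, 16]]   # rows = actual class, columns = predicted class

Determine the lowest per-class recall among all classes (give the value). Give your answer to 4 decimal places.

0.4103

Per-class recall (TP/(TP+FN)):
  rust: TP=43, FN=11+13+9=33 → 43/76 = 0.56579
  mosaic: TP=45, FN=0+3+2=5 → 45/50 = 0.90000
  healthy: TP=51, FN=7+3+12=22 → 51/73 = 0.69863
  mildew: TP=16, FN=8+6+9=23 → 16/39 = 0.41026
Lowest is class 'mildew' with recall = 0.4103.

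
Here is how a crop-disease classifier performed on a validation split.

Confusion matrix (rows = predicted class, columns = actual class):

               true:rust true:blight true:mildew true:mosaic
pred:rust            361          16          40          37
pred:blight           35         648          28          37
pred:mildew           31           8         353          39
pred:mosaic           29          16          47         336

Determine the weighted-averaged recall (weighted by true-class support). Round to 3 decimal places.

Per-class recall (TP/(TP+FN)):
  rust: TP=361, FN=35+31+29=95 → 361/456 = 0.7917
  blight: TP=648, FN=16+8+16=40 → 648/688 = 0.9419
  mildew: TP=353, FN=40+28+47=115 → 353/468 = 0.7543
  mosaic: TP=336, FN=37+37+39=113 → 336/449 = 0.7483
Weighted-recall = Σ (supportᵢ/N)·recallᵢ with N=2061: (456/2061)·0.7917 + (688/2061)·0.9419 + (468/2061)·0.7543 + (449/2061)·0.7483 = 0.824

0.824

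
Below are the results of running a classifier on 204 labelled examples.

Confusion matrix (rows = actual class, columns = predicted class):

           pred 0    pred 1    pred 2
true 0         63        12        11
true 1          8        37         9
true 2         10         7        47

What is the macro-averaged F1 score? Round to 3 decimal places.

0.715

Per-class F1 score (2·TP/(2·TP+FP+FN)):
  0: TP=63, FP=8+10=18, FN=12+11=23 → 126/167 = 0.7545
  1: TP=37, FP=12+7=19, FN=8+9=17 → 74/110 = 0.6727
  2: TP=47, FP=11+9=20, FN=10+7=17 → 94/131 = 0.7176
Macro-F1 score = mean = (0.7545 + 0.6727 + 0.7176) / 3 = 0.715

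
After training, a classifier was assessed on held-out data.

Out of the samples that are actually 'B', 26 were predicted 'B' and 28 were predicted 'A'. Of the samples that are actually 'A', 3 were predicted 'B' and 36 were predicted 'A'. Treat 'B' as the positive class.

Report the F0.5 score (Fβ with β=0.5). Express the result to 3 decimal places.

Fβ = (1+β²)·TP / ((1+β²)·TP + β²·FN + FP), with β²=1/4
= 1.25·26 / (1.25·26 + 0.25·28 + 3) = 0.765

0.765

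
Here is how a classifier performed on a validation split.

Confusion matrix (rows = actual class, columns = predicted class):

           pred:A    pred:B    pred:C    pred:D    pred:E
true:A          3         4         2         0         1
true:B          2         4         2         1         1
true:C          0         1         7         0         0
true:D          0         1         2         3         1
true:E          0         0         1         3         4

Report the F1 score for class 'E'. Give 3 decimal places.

Treat 'E' as positive and all other classes as negative.
F1 score = 2·TP/(2·TP+FP+FN).
E: TP=4, FP=1+1+0+1=3, FN=0+0+1+3=4 → 8/15 = 0.5333

0.533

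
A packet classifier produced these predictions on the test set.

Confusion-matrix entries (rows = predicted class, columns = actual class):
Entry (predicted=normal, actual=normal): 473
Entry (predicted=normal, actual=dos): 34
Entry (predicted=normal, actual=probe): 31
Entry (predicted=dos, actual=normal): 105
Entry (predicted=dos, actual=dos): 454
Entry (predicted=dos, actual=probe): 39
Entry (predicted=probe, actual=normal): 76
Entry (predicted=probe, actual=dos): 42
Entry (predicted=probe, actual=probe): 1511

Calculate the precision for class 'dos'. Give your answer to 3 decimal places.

0.759

Treat 'dos' as positive and all other classes as negative.
precision = TP/(TP+FP).
dos: TP=454, FP=105+39=144 → 454/598 = 0.7592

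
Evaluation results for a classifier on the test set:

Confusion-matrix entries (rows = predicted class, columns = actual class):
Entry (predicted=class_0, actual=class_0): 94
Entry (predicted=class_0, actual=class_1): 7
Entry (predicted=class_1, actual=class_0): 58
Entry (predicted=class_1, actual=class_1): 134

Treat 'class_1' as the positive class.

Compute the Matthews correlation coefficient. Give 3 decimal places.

0.598

MCC = (TP·TN − FP·FN) / √((TP+FP)(TP+FN)(TN+FP)(TN+FN))
Numerator = 134·94 − 58·7 = 12190
Denominator = √(192·141·152·101) = √415609344 = 20386.4991
MCC = 12190 / 20386.4991 = 0.598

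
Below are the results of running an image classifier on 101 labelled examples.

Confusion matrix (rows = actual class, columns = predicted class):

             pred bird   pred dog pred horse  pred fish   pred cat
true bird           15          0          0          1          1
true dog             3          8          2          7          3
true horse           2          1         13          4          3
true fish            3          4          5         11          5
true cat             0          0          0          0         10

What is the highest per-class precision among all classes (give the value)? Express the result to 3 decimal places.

0.652

Per-class precision (TP/(TP+FP)):
  bird: TP=15, FP=3+2+3+0=8 → 15/23 = 0.6522
  dog: TP=8, FP=0+1+4+0=5 → 8/13 = 0.6154
  horse: TP=13, FP=0+2+5+0=7 → 13/20 = 0.6500
  fish: TP=11, FP=1+7+4+0=12 → 11/23 = 0.4783
  cat: TP=10, FP=1+3+3+5=12 → 10/22 = 0.4545
Highest is class 'bird' with precision = 0.652.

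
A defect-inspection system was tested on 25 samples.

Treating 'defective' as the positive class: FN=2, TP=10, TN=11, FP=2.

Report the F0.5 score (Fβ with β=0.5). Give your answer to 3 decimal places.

Fβ = (1+β²)·TP / ((1+β²)·TP + β²·FN + FP), with β²=1/4
= 1.25·10 / (1.25·10 + 0.25·2 + 2) = 0.833

0.833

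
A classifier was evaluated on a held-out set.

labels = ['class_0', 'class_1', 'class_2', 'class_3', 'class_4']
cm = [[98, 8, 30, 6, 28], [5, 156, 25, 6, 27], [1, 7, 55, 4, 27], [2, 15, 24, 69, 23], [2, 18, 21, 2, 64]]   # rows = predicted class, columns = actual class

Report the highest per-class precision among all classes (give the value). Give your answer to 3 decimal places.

0.712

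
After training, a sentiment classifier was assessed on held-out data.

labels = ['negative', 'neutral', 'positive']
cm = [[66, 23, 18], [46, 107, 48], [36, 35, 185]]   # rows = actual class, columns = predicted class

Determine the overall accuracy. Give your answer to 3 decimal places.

0.635

Accuracy = trace / total = (66+107+185=358) / 564 = 358/564 = 0.635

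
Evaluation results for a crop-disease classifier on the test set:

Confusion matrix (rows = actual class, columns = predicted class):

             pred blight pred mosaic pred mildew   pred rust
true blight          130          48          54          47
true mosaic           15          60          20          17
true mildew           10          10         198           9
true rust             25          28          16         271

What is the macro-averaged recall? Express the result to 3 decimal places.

0.668

Per-class recall (TP/(TP+FN)):
  blight: TP=130, FN=48+54+47=149 → 130/279 = 0.4659
  mosaic: TP=60, FN=15+20+17=52 → 60/112 = 0.5357
  mildew: TP=198, FN=10+10+9=29 → 198/227 = 0.8722
  rust: TP=271, FN=25+28+16=69 → 271/340 = 0.7971
Macro-recall = mean = (0.4659 + 0.5357 + 0.8722 + 0.7971) / 4 = 0.668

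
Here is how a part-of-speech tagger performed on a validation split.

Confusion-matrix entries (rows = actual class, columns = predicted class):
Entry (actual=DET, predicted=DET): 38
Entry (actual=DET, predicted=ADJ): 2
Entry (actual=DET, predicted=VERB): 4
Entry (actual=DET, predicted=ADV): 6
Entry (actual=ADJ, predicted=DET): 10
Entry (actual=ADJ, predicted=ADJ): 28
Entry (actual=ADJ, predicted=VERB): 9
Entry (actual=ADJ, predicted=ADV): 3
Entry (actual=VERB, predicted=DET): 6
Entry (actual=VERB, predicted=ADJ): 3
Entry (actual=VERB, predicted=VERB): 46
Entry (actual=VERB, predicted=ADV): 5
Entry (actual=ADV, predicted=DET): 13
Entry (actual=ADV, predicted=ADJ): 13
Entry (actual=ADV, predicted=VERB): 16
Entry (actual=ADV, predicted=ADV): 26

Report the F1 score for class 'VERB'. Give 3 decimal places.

Treat 'VERB' as positive and all other classes as negative.
F1 score = 2·TP/(2·TP+FP+FN).
VERB: TP=46, FP=4+9+16=29, FN=6+3+5=14 → 92/135 = 0.6815

0.681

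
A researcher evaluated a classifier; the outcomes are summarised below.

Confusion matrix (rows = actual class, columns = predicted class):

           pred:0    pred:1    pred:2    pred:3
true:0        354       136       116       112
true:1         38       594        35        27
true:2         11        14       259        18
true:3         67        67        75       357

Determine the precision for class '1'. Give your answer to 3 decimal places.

Treat '1' as positive and all other classes as negative.
precision = TP/(TP+FP).
1: TP=594, FP=136+14+67=217 → 594/811 = 0.7324

0.732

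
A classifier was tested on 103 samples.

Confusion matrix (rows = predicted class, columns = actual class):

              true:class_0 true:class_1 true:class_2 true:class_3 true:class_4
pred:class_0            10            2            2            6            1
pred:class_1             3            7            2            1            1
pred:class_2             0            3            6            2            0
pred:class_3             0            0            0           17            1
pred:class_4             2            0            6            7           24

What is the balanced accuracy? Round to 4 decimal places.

0.6058

Balanced accuracy = mean of per-class recall.
  class_0: recall = 10/15 = 0.66667
  class_1: recall = 7/12 = 0.58333
  class_2: recall = 6/16 = 0.37500
  class_3: recall = 17/33 = 0.51515
  class_4: recall = 24/27 = 0.88889
Mean = (0.66667 + 0.58333 + 0.37500 + 0.51515 + 0.88889) / 5 = 0.6058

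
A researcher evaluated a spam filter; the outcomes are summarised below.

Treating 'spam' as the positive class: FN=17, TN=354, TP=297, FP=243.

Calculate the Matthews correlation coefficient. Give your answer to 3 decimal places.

0.521

MCC = (TP·TN − FP·FN) / √((TP+FP)(TP+FN)(TN+FP)(TN+FN))
Numerator = 297·354 − 243·17 = 101007
Denominator = √(540·314·597·371) = √37555335720 = 193791.9909
MCC = 101007 / 193791.9909 = 0.521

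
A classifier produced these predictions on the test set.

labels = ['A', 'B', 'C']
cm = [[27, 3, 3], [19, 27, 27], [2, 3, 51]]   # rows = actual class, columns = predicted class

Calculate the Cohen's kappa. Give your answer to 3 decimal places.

0.479

Observed agreement pₒ = trace/N = 105/162 = 0.6481
Expected agreement pₑ = Σ (rowᵢ·colᵢ)/N² = (33·48 + 73·33 + 56·81)/162² = 0.3250
κ = (pₒ − pₑ)/(1 − pₑ) = (0.6481 − 0.3250)/(1 − 0.3250) = 0.479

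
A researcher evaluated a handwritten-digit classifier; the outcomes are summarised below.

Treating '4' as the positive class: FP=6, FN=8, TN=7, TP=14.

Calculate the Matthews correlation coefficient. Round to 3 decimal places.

0.171

MCC = (TP·TN − FP·FN) / √((TP+FP)(TP+FN)(TN+FP)(TN+FN))
Numerator = 14·7 − 6·8 = 50
Denominator = √(20·22·13·15) = √85800 = 292.9164
MCC = 50 / 292.9164 = 0.171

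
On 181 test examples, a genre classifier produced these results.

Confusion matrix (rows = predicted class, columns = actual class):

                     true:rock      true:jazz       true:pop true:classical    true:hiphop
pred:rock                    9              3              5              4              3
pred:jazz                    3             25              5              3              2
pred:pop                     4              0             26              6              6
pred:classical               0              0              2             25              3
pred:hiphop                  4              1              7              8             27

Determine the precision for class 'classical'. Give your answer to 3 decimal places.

Take TP from the diagonal, FP from the rest of the 'classical' prediction marginal, FN from the rest of the 'classical' actual marginal.
precision = TP/(TP+FP).
classical: TP=25, FP=0+0+2+3=5 → 25/30 = 0.8333

0.833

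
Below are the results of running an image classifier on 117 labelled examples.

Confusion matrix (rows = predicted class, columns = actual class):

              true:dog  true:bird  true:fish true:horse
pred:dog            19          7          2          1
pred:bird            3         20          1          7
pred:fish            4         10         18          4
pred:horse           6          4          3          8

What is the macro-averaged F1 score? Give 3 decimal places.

0.542

Per-class F1 score (2·TP/(2·TP+FP+FN)):
  dog: TP=19, FP=7+2+1=10, FN=3+4+6=13 → 38/61 = 0.6230
  bird: TP=20, FP=3+1+7=11, FN=7+10+4=21 → 40/72 = 0.5556
  fish: TP=18, FP=4+10+4=18, FN=2+1+3=6 → 36/60 = 0.6000
  horse: TP=8, FP=6+4+3=13, FN=1+7+4=12 → 16/41 = 0.3902
Macro-F1 score = mean = (0.6230 + 0.5556 + 0.6000 + 0.3902) / 4 = 0.542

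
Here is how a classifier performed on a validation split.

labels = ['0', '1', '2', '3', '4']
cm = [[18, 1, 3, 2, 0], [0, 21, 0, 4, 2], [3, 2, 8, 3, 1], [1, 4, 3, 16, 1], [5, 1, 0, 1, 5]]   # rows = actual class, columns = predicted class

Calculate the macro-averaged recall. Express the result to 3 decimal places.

0.611

Per-class recall (TP/(TP+FN)):
  0: TP=18, FN=1+3+2+0=6 → 18/24 = 0.7500
  1: TP=21, FN=0+0+4+2=6 → 21/27 = 0.7778
  2: TP=8, FN=3+2+3+1=9 → 8/17 = 0.4706
  3: TP=16, FN=1+4+3+1=9 → 16/25 = 0.6400
  4: TP=5, FN=5+1+0+1=7 → 5/12 = 0.4167
Macro-recall = mean = (0.7500 + 0.7778 + 0.4706 + 0.6400 + 0.4167) / 5 = 0.611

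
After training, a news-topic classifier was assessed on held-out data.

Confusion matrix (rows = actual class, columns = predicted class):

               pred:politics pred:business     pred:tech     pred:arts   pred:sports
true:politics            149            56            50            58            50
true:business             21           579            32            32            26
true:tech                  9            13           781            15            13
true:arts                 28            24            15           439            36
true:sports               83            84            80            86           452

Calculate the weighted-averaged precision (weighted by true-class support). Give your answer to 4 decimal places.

0.7428

Per-class precision (TP/(TP+FP)):
  politics: TP=149, FP=21+9+28+83=141 → 149/290 = 0.51379
  business: TP=579, FP=56+13+24+84=177 → 579/756 = 0.76587
  tech: TP=781, FP=50+32+15+80=177 → 781/958 = 0.81524
  arts: TP=439, FP=58+32+15+86=191 → 439/630 = 0.69683
  sports: TP=452, FP=50+26+13+36=125 → 452/577 = 0.78336
Weighted-precision = Σ (supportᵢ/N)·precisionᵢ with N=3211: (363/3211)·0.51379 + (690/3211)·0.76587 + (831/3211)·0.81524 + (542/3211)·0.69683 + (785/3211)·0.78336 = 0.7428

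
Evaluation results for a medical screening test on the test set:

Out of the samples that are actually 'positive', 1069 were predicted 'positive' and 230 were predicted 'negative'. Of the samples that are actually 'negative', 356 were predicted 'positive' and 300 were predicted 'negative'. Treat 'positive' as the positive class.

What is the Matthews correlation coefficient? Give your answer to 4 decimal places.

0.2977

MCC = (TP·TN − FP·FN) / √((TP+FP)(TP+FN)(TN+FP)(TN+FN))
Numerator = 1069·300 − 356·230 = 238820
Denominator = √(1425·1299·656·530) = √643581756000 = 802235.4742
MCC = 238820 / 802235.4742 = 0.2977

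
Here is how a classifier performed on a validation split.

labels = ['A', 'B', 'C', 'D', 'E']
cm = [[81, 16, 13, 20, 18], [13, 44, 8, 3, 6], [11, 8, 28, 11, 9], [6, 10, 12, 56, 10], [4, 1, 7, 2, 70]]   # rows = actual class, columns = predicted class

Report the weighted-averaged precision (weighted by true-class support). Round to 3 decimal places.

Per-class precision (TP/(TP+FP)):
  A: TP=81, FP=13+11+6+4=34 → 81/115 = 0.7043
  B: TP=44, FP=16+8+10+1=35 → 44/79 = 0.5570
  C: TP=28, FP=13+8+12+7=40 → 28/68 = 0.4118
  D: TP=56, FP=20+3+11+2=36 → 56/92 = 0.6087
  E: TP=70, FP=18+6+9+10=43 → 70/113 = 0.6195
Weighted-precision = Σ (supportᵢ/N)·precisionᵢ with N=467: (148/467)·0.7043 + (74/467)·0.5570 + (67/467)·0.4118 + (94/467)·0.6087 + (84/467)·0.6195 = 0.604

0.604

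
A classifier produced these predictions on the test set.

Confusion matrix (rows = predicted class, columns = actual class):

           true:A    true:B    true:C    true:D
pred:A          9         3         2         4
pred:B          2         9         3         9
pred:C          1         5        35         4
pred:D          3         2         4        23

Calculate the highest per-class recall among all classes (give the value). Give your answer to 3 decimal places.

Per-class recall (TP/(TP+FN)):
  A: TP=9, FN=2+1+3=6 → 9/15 = 0.6000
  B: TP=9, FN=3+5+2=10 → 9/19 = 0.4737
  C: TP=35, FN=2+3+4=9 → 35/44 = 0.7955
  D: TP=23, FN=4+9+4=17 → 23/40 = 0.5750
Highest is class 'C' with recall = 0.795.

0.795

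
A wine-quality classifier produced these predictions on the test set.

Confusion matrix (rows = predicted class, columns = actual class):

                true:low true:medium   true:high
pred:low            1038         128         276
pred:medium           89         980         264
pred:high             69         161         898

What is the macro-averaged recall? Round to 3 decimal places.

0.755

Per-class recall (TP/(TP+FN)):
  low: TP=1038, FN=89+69=158 → 1038/1196 = 0.8679
  medium: TP=980, FN=128+161=289 → 980/1269 = 0.7723
  high: TP=898, FN=276+264=540 → 898/1438 = 0.6245
Macro-recall = mean = (0.8679 + 0.7723 + 0.6245) / 3 = 0.755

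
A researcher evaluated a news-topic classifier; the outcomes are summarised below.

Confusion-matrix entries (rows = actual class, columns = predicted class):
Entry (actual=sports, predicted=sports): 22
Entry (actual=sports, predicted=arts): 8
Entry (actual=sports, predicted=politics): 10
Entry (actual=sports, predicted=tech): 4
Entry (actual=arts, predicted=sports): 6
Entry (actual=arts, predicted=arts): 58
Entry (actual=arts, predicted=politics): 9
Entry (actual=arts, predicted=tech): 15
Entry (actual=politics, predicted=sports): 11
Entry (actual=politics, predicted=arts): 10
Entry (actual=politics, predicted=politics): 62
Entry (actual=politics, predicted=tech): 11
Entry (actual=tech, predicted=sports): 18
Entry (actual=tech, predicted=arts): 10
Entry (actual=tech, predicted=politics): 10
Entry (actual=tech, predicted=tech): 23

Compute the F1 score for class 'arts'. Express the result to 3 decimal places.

0.667

One-vs-rest for 'arts': TP = diagonal; FP = other classes predicted 'arts'; FN = 'arts' predicted as other.
F1 score = 2·TP/(2·TP+FP+FN).
arts: TP=58, FP=8+10+10=28, FN=6+9+15=30 → 116/174 = 0.6667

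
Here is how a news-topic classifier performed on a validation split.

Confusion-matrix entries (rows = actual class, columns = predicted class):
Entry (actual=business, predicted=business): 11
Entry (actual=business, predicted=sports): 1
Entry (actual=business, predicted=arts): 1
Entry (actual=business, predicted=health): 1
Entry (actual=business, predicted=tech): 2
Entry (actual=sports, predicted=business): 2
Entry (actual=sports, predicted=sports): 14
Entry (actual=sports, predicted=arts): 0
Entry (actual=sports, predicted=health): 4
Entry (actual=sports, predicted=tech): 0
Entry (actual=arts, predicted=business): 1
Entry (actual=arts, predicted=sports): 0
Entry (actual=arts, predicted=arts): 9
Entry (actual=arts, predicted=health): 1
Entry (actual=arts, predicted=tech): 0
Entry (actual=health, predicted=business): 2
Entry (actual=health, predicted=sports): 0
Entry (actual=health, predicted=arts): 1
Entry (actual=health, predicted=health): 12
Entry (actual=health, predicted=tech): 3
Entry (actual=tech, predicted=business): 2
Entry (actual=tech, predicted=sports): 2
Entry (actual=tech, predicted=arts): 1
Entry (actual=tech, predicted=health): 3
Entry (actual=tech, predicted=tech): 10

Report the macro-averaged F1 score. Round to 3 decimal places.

Per-class F1 score (2·TP/(2·TP+FP+FN)):
  business: TP=11, FP=2+1+2+2=7, FN=1+1+1+2=5 → 22/34 = 0.6471
  sports: TP=14, FP=1+0+0+2=3, FN=2+0+4+0=6 → 28/37 = 0.7568
  arts: TP=9, FP=1+0+1+1=3, FN=1+0+1+0=2 → 18/23 = 0.7826
  health: TP=12, FP=1+4+1+3=9, FN=2+0+1+3=6 → 24/39 = 0.6154
  tech: TP=10, FP=2+0+0+3=5, FN=2+2+1+3=8 → 20/33 = 0.6061
Macro-F1 score = mean = (0.6471 + 0.7568 + 0.7826 + 0.6154 + 0.6061) / 5 = 0.682

0.682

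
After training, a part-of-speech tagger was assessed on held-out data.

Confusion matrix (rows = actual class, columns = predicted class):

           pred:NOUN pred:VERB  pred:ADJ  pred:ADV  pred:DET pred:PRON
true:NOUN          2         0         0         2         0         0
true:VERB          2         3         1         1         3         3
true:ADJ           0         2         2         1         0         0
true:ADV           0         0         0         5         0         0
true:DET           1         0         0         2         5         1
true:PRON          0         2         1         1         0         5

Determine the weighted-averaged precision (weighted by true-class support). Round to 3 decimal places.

Per-class precision (TP/(TP+FP)):
  NOUN: TP=2, FP=2+0+0+1+0=3 → 2/5 = 0.4000
  VERB: TP=3, FP=0+2+0+0+2=4 → 3/7 = 0.4286
  ADJ: TP=2, FP=0+1+0+0+1=2 → 2/4 = 0.5000
  ADV: TP=5, FP=2+1+1+2+1=7 → 5/12 = 0.4167
  DET: TP=5, FP=0+3+0+0+0=3 → 5/8 = 0.6250
  PRON: TP=5, FP=0+3+0+0+1=4 → 5/9 = 0.5556
Weighted-precision = Σ (supportᵢ/N)·precisionᵢ with N=45: (4/45)·0.4000 + (13/45)·0.4286 + (5/45)·0.5000 + (5/45)·0.4167 + (9/45)·0.6250 + (9/45)·0.5556 = 0.497

0.497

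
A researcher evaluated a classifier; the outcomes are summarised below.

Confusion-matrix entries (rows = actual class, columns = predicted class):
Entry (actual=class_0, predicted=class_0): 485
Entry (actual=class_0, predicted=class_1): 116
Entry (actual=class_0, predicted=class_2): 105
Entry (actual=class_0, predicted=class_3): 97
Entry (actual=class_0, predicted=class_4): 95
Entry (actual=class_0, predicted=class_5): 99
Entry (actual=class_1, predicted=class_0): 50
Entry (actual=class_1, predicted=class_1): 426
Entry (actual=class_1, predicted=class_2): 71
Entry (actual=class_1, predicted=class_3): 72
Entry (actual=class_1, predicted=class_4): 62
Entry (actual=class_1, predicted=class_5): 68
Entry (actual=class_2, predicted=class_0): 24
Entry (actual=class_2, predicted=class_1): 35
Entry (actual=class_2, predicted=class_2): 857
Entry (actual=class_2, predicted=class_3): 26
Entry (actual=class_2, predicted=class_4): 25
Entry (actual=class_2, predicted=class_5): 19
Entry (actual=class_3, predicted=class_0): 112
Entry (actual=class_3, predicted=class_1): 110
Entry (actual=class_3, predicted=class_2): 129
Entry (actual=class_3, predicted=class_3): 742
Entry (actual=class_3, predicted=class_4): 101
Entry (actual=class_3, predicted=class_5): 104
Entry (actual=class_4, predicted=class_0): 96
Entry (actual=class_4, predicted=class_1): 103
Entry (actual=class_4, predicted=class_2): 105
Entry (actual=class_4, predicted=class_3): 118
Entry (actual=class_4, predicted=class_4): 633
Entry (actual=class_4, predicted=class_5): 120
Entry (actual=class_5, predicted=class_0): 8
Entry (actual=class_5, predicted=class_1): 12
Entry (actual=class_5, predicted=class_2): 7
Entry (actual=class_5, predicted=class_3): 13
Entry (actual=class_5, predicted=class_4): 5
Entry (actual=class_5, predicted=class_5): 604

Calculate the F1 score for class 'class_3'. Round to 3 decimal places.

Treat 'class_3' as positive and all other classes as negative.
F1 score = 2·TP/(2·TP+FP+FN).
class_3: TP=742, FP=97+72+26+118+13=326, FN=112+110+129+101+104=556 → 1484/2366 = 0.6272

0.627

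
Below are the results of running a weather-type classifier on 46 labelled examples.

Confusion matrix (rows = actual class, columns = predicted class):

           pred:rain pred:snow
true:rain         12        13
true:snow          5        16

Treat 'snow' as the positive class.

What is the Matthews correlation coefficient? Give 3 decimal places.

0.250

MCC = (TP·TN − FP·FN) / √((TP+FP)(TP+FN)(TN+FP)(TN+FN))
Numerator = 16·12 − 13·5 = 127
Denominator = √(29·21·25·17) = √258825 = 508.7485
MCC = 127 / 508.7485 = 0.250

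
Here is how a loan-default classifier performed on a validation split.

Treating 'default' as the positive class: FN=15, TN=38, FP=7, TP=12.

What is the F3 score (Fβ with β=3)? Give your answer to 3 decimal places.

0.458

Fβ = (1+β²)·TP / ((1+β²)·TP + β²·FN + FP), with β²=9
= 10·12 / (10·12 + 9·15 + 7) = 0.458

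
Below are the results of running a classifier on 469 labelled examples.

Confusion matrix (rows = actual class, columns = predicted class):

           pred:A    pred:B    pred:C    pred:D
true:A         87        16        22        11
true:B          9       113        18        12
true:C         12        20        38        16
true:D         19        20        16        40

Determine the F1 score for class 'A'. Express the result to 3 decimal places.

Take TP from the diagonal, FP from the rest of the 'A' prediction marginal, FN from the rest of the 'A' actual marginal.
F1 score = 2·TP/(2·TP+FP+FN).
A: TP=87, FP=9+12+19=40, FN=16+22+11=49 → 174/263 = 0.6616

0.662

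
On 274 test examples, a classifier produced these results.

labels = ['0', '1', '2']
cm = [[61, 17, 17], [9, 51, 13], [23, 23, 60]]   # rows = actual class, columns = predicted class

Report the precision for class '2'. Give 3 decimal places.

0.667

Treat '2' as positive and all other classes as negative.
precision = TP/(TP+FP).
2: TP=60, FP=17+13=30 → 60/90 = 0.6667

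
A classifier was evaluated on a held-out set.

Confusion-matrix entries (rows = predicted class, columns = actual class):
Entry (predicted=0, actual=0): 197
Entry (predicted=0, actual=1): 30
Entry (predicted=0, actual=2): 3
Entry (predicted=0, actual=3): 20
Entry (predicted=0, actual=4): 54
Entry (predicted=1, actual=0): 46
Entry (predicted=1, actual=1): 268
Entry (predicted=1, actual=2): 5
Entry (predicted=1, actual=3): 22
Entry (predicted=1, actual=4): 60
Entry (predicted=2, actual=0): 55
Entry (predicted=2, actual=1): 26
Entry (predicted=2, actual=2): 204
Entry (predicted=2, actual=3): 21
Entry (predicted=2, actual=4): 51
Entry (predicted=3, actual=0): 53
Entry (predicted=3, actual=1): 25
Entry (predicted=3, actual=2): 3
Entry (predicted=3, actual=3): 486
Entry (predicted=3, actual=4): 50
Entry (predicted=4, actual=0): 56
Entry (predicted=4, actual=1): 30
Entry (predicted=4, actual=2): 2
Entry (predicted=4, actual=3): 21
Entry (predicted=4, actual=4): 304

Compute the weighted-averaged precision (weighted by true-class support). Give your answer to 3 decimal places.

Per-class precision (TP/(TP+FP)):
  0: TP=197, FP=30+3+20+54=107 → 197/304 = 0.6480
  1: TP=268, FP=46+5+22+60=133 → 268/401 = 0.6683
  2: TP=204, FP=55+26+21+51=153 → 204/357 = 0.5714
  3: TP=486, FP=53+25+3+50=131 → 486/617 = 0.7877
  4: TP=304, FP=56+30+2+21=109 → 304/413 = 0.7361
Weighted-precision = Σ (supportᵢ/N)·precisionᵢ with N=2092: (407/2092)·0.6480 + (379/2092)·0.6683 + (217/2092)·0.5714 + (570/2092)·0.7877 + (519/2092)·0.7361 = 0.704

0.704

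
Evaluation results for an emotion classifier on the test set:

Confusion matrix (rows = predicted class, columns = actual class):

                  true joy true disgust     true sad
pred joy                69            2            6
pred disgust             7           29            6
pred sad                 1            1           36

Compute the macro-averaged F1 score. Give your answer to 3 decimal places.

0.839

Per-class F1 score (2·TP/(2·TP+FP+FN)):
  joy: TP=69, FP=2+6=8, FN=7+1=8 → 138/154 = 0.8961
  disgust: TP=29, FP=7+6=13, FN=2+1=3 → 58/74 = 0.7838
  sad: TP=36, FP=1+1=2, FN=6+6=12 → 72/86 = 0.8372
Macro-F1 score = mean = (0.8961 + 0.7838 + 0.8372) / 3 = 0.839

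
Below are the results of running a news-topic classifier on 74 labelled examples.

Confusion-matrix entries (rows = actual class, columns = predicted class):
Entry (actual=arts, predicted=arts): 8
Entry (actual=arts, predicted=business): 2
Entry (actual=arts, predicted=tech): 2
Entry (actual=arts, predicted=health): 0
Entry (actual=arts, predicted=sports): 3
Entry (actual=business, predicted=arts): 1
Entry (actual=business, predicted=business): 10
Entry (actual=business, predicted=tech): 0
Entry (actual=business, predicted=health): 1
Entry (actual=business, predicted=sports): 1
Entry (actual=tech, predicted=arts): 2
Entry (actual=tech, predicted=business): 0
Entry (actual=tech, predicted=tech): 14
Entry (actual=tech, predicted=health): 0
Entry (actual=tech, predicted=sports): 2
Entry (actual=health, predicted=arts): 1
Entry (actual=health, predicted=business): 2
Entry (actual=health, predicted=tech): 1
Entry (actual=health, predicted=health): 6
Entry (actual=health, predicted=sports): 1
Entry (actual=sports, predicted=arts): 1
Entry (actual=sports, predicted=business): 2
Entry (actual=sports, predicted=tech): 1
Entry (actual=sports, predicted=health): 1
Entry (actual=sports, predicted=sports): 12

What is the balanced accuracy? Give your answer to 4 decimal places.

0.6663

Balanced accuracy = mean of per-class recall.
  arts: recall = 8/15 = 0.53333
  business: recall = 10/13 = 0.76923
  tech: recall = 14/18 = 0.77778
  health: recall = 6/11 = 0.54545
  sports: recall = 12/17 = 0.70588
Mean = (0.53333 + 0.76923 + 0.77778 + 0.54545 + 0.70588) / 5 = 0.6663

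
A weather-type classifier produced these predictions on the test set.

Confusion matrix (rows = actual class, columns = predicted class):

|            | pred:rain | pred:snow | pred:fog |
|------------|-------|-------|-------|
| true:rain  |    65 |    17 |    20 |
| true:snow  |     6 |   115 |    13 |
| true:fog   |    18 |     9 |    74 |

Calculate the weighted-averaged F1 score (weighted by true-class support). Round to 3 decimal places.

Per-class F1 score (2·TP/(2·TP+FP+FN)):
  rain: TP=65, FP=6+18=24, FN=17+20=37 → 130/191 = 0.6806
  snow: TP=115, FP=17+9=26, FN=6+13=19 → 230/275 = 0.8364
  fog: TP=74, FP=20+13=33, FN=18+9=27 → 148/208 = 0.7115
Weighted-F1 score = Σ (supportᵢ/N)·F1 scoreᵢ with N=337: (102/337)·0.6806 + (134/337)·0.8364 + (101/337)·0.7115 = 0.752

0.752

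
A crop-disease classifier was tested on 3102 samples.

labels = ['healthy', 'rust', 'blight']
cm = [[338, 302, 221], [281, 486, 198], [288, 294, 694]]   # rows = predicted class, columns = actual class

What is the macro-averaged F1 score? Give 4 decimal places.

0.4794

Per-class F1 score (2·TP/(2·TP+FP+FN)):
  healthy: TP=338, FP=302+221=523, FN=281+288=569 → 676/1768 = 0.38235
  rust: TP=486, FP=281+198=479, FN=302+294=596 → 972/2047 = 0.47484
  blight: TP=694, FP=288+294=582, FN=221+198=419 → 1388/2389 = 0.58100
Macro-F1 score = mean = (0.38235 + 0.47484 + 0.58100) / 3 = 0.4794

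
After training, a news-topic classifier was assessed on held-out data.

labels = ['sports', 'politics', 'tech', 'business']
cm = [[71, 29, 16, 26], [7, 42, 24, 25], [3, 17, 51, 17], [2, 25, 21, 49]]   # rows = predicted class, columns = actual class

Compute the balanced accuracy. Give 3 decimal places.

0.525

Balanced accuracy = mean of per-class recall.
  sports: recall = 71/83 = 0.8554
  politics: recall = 42/113 = 0.3717
  tech: recall = 51/112 = 0.4554
  business: recall = 49/117 = 0.4188
Mean = (0.8554 + 0.3717 + 0.4554 + 0.4188) / 4 = 0.525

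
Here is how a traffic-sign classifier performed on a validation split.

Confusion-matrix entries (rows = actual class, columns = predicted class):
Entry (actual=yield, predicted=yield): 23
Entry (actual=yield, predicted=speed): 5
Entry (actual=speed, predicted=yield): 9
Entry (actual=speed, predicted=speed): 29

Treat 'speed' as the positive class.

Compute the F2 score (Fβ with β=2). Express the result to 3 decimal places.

0.780

Fβ = (1+β²)·TP / ((1+β²)·TP + β²·FN + FP), with β²=4
= 5·29 / (5·29 + 4·9 + 5) = 0.780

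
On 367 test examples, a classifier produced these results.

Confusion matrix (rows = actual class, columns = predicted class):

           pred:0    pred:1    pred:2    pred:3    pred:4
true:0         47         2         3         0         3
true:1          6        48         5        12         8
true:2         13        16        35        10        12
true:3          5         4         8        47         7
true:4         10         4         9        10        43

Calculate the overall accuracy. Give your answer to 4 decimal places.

Accuracy = trace / total = (47+48+35+47+43=220) / 367 = 220/367 = 0.5995

0.5995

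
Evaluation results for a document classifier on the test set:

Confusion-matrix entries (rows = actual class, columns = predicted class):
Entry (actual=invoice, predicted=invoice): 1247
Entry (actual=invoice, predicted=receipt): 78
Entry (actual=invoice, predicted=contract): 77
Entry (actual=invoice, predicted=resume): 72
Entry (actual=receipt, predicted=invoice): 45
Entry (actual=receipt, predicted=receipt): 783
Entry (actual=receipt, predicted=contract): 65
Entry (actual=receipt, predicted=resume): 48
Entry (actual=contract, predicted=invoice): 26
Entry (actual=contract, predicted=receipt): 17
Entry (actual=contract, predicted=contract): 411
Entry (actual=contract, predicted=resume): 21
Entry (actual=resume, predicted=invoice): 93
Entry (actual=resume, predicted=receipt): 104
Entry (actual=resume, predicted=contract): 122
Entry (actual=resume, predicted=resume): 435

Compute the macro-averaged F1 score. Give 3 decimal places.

Per-class F1 score (2·TP/(2·TP+FP+FN)):
  invoice: TP=1247, FP=45+26+93=164, FN=78+77+72=227 → 2494/2885 = 0.8645
  receipt: TP=783, FP=78+17+104=199, FN=45+65+48=158 → 1566/1923 = 0.8144
  contract: TP=411, FP=77+65+122=264, FN=26+17+21=64 → 822/1150 = 0.7148
  resume: TP=435, FP=72+48+21=141, FN=93+104+122=319 → 870/1330 = 0.6541
Macro-F1 score = mean = (0.8645 + 0.8144 + 0.7148 + 0.6541) / 4 = 0.762

0.762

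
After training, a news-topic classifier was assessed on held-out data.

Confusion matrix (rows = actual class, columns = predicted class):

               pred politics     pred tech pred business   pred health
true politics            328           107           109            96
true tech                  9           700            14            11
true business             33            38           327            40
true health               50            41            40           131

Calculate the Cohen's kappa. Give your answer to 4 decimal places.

0.6060

Observed agreement pₒ = trace/N = 1486/2074 = 0.71649
Expected agreement pₑ = Σ (rowᵢ·colᵢ)/N² = (640·420 + 734·886 + 438·490 + 262·278)/2074² = 0.28050
κ = (pₒ − pₑ)/(1 − pₑ) = (0.71649 − 0.28050)/(1 − 0.28050) = 0.6060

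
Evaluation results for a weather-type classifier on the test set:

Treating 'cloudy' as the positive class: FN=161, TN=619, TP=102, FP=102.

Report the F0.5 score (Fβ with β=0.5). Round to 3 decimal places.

0.473

Fβ = (1+β²)·TP / ((1+β²)·TP + β²·FN + FP), with β²=1/4
= 1.25·102 / (1.25·102 + 0.25·161 + 102) = 0.473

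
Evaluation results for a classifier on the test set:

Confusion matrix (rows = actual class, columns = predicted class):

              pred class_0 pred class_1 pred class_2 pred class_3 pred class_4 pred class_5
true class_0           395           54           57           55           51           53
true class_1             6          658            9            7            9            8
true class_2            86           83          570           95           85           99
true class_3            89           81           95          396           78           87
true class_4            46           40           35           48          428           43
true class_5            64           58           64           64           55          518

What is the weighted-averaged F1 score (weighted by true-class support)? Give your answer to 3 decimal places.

0.628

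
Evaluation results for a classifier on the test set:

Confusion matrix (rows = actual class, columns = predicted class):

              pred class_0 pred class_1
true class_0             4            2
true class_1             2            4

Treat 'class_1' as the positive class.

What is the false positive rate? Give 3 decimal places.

FPR = FP/(FP+TN) = 2/(2+4) = 0.333

0.333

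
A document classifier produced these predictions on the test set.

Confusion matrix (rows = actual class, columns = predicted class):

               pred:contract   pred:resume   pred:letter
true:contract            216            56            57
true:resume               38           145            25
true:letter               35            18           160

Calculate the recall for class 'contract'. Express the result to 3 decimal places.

0.657

Take TP from the diagonal, FP from the rest of the 'contract' prediction marginal, FN from the rest of the 'contract' actual marginal.
recall = TP/(TP+FN).
contract: TP=216, FN=56+57=113 → 216/329 = 0.6565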